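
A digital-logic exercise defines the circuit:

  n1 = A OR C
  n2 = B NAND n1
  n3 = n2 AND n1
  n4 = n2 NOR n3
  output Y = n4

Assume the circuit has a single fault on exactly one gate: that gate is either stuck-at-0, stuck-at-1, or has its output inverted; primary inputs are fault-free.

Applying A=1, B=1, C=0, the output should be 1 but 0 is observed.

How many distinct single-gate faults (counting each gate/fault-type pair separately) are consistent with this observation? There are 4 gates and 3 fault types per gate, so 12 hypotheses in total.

Fault-free: n1=1, n2=0, n3=0, n4=1 → 1. Observed 0.
  n1 stuck-at-0: output 0 ✓
  n1 stuck-at-1: output 1 ✗
  n1 inverted output: output 0 ✓
  n2 stuck-at-0: output 1 ✗
  n2 stuck-at-1: output 0 ✓
  n2 inverted output: output 0 ✓
  n3 stuck-at-0: output 1 ✗
  n3 stuck-at-1: output 0 ✓
  n3 inverted output: output 0 ✓
  n4 stuck-at-0: output 0 ✓
  n4 stuck-at-1: output 1 ✗
  n4 inverted output: output 0 ✓
Consistent faults: {n1 stuck-at-0, n1 inverted output, n2 stuck-at-1, n2 inverted output, n3 stuck-at-1, n3 inverted output, n4 stuck-at-0, n4 inverted output} — 8 in all.

8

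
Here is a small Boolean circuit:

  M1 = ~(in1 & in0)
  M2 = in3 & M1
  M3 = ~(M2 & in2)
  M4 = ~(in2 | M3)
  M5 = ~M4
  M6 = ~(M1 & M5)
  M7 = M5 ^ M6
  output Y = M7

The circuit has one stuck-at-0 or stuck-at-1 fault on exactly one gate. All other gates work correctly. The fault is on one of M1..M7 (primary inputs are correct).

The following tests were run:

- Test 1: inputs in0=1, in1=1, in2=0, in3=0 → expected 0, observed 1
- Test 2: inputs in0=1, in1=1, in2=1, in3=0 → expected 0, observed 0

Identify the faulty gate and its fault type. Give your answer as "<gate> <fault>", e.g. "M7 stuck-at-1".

M3 stuck-at-0

Fault-free values for test 1 (in0=1, in1=1, in2=0, in3=0): M1=0, M2=0, M3=1, M4=0, M5=1, M6=1, M7=0, giving Y=0. Observed 1.
Test 1: faults giving observed 1 are {M1 stuck-at-1, M3 stuck-at-0, M4 stuck-at-1, M5 stuck-at-0, M6 stuck-at-0, M7 stuck-at-1}.
Test 2 (in0=1, in1=1, in2=1, in3=0): fault-free M1=0, M2=0, M3=1, M4=0, M5=1, M6=1, M7=0 → 0; observed 0. Eliminates M1 stuck-at-1, M4 stuck-at-1, M5 stuck-at-0, M6 stuck-at-0, M7 stuck-at-1.
Only M3 stuck-at-0 is consistent with every test.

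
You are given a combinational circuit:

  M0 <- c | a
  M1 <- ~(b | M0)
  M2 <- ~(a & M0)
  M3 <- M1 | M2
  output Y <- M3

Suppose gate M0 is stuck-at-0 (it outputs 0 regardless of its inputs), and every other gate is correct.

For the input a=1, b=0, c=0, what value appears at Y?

Propagate with M0 forced: M0=0 [stuck-at-0], M1=1, M2=1, M3=1.
So Y = 1. (Without the fault it would be 0.)

1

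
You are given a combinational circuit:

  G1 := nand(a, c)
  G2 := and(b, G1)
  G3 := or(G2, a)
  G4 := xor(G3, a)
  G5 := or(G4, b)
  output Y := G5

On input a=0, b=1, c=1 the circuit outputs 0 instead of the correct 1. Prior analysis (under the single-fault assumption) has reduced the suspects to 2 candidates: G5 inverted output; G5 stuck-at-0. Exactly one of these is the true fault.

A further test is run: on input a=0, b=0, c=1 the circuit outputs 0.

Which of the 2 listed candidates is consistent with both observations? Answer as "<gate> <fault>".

Evaluate each candidate on input a=0, b=0, c=1:
  G5 inverted output: G1=1, G2=0, G3=0, G4=0, G5=1 [inverted output] → 1 — eliminated
  G5 stuck-at-0: G1=1, G2=0, G3=0, G4=0, G5=0 [stuck-at-0] → 0 — matches
Only G5 stuck-at-0 reproduces the observed 0.

G5 stuck-at-0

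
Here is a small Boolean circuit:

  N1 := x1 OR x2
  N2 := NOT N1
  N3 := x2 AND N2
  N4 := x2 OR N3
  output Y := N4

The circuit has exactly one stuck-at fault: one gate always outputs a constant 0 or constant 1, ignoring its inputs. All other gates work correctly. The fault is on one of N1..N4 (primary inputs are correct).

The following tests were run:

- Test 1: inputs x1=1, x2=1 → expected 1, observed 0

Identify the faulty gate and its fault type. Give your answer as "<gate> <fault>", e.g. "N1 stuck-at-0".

N4 stuck-at-0

Fault-free values for test 1 (x1=1, x2=1): N1=1, N2=0, N3=0, N4=1, giving Y=1. Observed 0.
Test 1: faults giving observed 0 are {N4 stuck-at-0}.
Only N4 stuck-at-0 is consistent with every test.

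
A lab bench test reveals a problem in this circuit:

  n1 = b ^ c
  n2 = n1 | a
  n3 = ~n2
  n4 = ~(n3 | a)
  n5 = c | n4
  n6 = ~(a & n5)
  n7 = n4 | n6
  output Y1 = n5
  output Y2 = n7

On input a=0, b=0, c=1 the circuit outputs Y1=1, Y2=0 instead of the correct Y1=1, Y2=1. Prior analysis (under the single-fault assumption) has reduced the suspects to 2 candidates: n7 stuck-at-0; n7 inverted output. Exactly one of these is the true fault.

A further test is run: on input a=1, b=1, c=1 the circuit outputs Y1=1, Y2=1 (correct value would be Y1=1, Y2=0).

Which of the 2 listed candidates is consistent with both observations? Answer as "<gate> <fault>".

Evaluate each candidate on input a=1, b=1, c=1:
  n7 stuck-at-0: n1=0, n2=1, n3=0, n4=0, n5=1, n6=0, n7=0 [stuck-at-0] → Y1=1, Y2=0 — eliminated
  n7 inverted output: n1=0, n2=1, n3=0, n4=0, n5=1, n6=0, n7=1 [inverted output] → Y1=1, Y2=1 — matches
Only n7 inverted output reproduces the observed Y1=1, Y2=1.

n7 inverted output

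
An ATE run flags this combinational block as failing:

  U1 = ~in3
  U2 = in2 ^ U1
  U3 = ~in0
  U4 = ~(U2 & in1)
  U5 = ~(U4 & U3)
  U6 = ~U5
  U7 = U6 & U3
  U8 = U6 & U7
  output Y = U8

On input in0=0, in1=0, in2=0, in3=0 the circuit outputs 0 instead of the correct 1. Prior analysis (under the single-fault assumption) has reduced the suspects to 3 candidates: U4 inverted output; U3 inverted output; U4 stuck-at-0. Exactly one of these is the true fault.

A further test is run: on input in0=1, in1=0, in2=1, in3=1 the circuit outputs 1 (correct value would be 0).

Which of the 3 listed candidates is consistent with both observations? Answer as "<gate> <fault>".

Evaluate each candidate on input in0=1, in1=0, in2=1, in3=1:
  U4 inverted output: U1=0, U2=1, U3=0, U4=0 [inverted output], U5=1, U6=0, U7=0, U8=0 → 0 — eliminated
  U3 inverted output: U1=0, U2=1, U3=1 [inverted output], U4=1, U5=0, U6=1, U7=1, U8=1 → 1 — matches
  U4 stuck-at-0: U1=0, U2=1, U3=0, U4=0 [stuck-at-0], U5=1, U6=0, U7=0, U8=0 → 0 — eliminated
Only U3 inverted output reproduces the observed 1.

U3 inverted output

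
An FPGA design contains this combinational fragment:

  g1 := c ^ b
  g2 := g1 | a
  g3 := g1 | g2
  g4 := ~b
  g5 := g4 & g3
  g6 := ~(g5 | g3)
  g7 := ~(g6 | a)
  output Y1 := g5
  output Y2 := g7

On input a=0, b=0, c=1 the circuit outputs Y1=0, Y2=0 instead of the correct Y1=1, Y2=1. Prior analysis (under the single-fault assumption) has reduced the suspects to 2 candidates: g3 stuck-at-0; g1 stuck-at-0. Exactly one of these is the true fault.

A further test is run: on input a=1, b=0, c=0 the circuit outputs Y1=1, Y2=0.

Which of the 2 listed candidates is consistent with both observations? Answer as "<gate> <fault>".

Evaluate each candidate on input a=1, b=0, c=0:
  g3 stuck-at-0: g1=0, g2=1, g3=0 [stuck-at-0], g4=1, g5=0, g6=1, g7=0 → Y1=0, Y2=0 — eliminated
  g1 stuck-at-0: g1=0 [stuck-at-0], g2=1, g3=1, g4=1, g5=1, g6=0, g7=0 → Y1=1, Y2=0 — matches
Only g1 stuck-at-0 reproduces the observed Y1=1, Y2=0.

g1 stuck-at-0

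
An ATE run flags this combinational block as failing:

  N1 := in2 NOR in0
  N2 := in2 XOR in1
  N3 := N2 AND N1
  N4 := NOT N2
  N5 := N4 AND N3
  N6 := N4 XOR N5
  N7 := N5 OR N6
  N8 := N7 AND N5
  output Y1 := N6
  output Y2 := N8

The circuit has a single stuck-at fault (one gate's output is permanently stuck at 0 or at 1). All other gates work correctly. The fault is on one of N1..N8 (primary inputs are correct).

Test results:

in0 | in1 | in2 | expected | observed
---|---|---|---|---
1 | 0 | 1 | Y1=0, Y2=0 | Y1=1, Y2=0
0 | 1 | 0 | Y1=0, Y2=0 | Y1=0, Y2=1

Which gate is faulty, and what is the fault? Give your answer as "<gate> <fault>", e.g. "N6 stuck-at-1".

Fault-free values for test 1 (in0=1, in1=0, in2=1): N1=0, N2=1, N3=0, N4=0, N5=0, N6=0, N7=0, N8=0, giving Y1=0, Y2=0. Observed Y1=1, Y2=0.
Test 1: faults giving observed Y1=1, Y2=0 are {N2 stuck-at-0, N4 stuck-at-1, N6 stuck-at-1}.
Test 2 (in0=0, in1=1, in2=0): fault-free N1=1, N2=1, N3=1, N4=0, N5=0, N6=0, N7=0, N8=0 → Y1=0, Y2=0; observed Y1=0, Y2=1. Eliminates N2 stuck-at-0, N6 stuck-at-1.
Only N4 stuck-at-1 is consistent with every test.

N4 stuck-at-1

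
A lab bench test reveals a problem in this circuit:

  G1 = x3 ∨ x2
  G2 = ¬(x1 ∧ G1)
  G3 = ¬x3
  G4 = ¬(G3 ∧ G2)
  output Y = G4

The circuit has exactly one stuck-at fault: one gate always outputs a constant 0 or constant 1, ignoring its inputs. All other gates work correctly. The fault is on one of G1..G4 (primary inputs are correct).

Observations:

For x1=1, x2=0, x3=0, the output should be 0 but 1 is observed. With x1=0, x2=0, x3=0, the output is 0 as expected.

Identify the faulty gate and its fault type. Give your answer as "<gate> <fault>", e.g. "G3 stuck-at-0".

G1 stuck-at-1

Fault-free values for test 1 (x1=1, x2=0, x3=0): G1=0, G2=1, G3=1, G4=0, giving Y=0. Observed 1.
Test 1: faults giving observed 1 are {G1 stuck-at-1, G2 stuck-at-0, G3 stuck-at-0, G4 stuck-at-1}.
Test 2 (x1=0, x2=0, x3=0): fault-free G1=0, G2=1, G3=1, G4=0 → 0; observed 0. Eliminates G2 stuck-at-0, G3 stuck-at-0, G4 stuck-at-1.
Only G1 stuck-at-1 is consistent with every test.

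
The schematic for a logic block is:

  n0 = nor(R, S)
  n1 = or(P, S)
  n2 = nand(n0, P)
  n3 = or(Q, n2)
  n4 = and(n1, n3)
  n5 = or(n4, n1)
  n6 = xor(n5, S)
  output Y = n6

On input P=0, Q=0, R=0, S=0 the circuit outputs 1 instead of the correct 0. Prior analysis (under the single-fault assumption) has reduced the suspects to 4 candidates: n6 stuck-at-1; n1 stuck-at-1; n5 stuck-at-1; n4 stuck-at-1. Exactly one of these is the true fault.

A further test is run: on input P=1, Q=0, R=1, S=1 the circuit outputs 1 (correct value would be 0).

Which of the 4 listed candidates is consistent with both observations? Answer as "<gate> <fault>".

n6 stuck-at-1

Evaluate each candidate on input P=1, Q=0, R=1, S=1:
  n6 stuck-at-1: n0=0, n1=1, n2=1, n3=1, n4=1, n5=1, n6=1 [stuck-at-1] → 1 — matches
  n1 stuck-at-1: n0=0, n1=1 [stuck-at-1], n2=1, n3=1, n4=1, n5=1, n6=0 → 0 — eliminated
  n5 stuck-at-1: n0=0, n1=1, n2=1, n3=1, n4=1, n5=1 [stuck-at-1], n6=0 → 0 — eliminated
  n4 stuck-at-1: n0=0, n1=1, n2=1, n3=1, n4=1 [stuck-at-1], n5=1, n6=0 → 0 — eliminated
Only n6 stuck-at-1 reproduces the observed 1.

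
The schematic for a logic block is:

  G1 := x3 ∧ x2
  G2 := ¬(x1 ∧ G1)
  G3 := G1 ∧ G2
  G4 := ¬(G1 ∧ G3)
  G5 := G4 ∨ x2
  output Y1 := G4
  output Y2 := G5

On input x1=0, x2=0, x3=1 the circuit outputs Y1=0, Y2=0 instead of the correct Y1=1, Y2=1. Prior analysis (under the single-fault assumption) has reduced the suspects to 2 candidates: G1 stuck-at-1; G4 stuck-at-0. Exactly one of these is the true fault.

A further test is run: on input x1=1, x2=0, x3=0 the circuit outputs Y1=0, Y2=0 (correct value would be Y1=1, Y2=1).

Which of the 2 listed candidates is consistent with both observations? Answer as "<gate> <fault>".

Evaluate each candidate on input x1=1, x2=0, x3=0:
  G1 stuck-at-1: G1=1 [stuck-at-1], G2=0, G3=0, G4=1, G5=1 → Y1=1, Y2=1 — eliminated
  G4 stuck-at-0: G1=0, G2=1, G3=0, G4=0 [stuck-at-0], G5=0 → Y1=0, Y2=0 — matches
Only G4 stuck-at-0 reproduces the observed Y1=0, Y2=0.

G4 stuck-at-0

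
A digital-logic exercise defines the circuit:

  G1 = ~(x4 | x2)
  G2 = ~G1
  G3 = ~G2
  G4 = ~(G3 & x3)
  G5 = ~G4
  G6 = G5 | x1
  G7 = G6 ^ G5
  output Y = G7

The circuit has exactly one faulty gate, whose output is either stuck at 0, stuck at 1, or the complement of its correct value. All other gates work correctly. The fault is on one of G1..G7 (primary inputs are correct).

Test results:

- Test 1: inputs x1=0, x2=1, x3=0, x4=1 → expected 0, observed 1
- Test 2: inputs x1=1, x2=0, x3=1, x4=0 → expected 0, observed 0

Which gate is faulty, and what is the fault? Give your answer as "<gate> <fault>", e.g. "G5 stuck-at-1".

Fault-free values for test 1 (x1=0, x2=1, x3=0, x4=1): G1=0, G2=1, G3=0, G4=1, G5=0, G6=0, G7=0, giving Y=0. Observed 1.
Test 1: faults giving observed 1 are {G6 stuck-at-1, G6 inverted output, G7 stuck-at-1, G7 inverted output}.
Test 2 (x1=1, x2=0, x3=1, x4=0): fault-free G1=1, G2=0, G3=1, G4=0, G5=1, G6=1, G7=0 → 0; observed 0. Eliminates G6 inverted output, G7 stuck-at-1, G7 inverted output.
Only G6 stuck-at-1 is consistent with every test.

G6 stuck-at-1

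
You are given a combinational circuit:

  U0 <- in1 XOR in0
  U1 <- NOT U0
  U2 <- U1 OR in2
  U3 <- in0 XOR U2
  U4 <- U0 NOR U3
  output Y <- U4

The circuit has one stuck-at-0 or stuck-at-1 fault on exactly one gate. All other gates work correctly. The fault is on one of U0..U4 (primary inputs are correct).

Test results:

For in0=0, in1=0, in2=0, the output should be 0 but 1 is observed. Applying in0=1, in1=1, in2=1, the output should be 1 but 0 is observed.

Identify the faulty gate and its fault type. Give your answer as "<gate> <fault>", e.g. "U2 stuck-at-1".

U2 stuck-at-0

Fault-free values for test 1 (in0=0, in1=0, in2=0): U0=0, U1=1, U2=1, U3=1, U4=0, giving Y=0. Observed 1.
Test 1: faults giving observed 1 are {U1 stuck-at-0, U2 stuck-at-0, U3 stuck-at-0, U4 stuck-at-1}.
Test 2 (in0=1, in1=1, in2=1): fault-free U0=0, U1=1, U2=1, U3=0, U4=1 → 1; observed 0. Eliminates U1 stuck-at-0, U3 stuck-at-0, U4 stuck-at-1.
Only U2 stuck-at-0 is consistent with every test.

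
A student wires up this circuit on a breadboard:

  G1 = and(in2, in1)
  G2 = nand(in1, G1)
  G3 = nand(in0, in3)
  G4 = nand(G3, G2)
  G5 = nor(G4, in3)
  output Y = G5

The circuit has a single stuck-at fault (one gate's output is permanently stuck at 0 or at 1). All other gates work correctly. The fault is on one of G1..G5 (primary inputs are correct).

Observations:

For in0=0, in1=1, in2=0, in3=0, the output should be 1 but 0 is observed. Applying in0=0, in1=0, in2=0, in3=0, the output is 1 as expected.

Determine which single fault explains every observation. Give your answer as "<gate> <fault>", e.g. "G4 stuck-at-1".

G1 stuck-at-1

Fault-free values for test 1 (in0=0, in1=1, in2=0, in3=0): G1=0, G2=1, G3=1, G4=0, G5=1, giving Y=1. Observed 0.
Test 1: faults giving observed 0 are {G1 stuck-at-1, G2 stuck-at-0, G3 stuck-at-0, G4 stuck-at-1, G5 stuck-at-0}.
Test 2 (in0=0, in1=0, in2=0, in3=0): fault-free G1=0, G2=1, G3=1, G4=0, G5=1 → 1; observed 1. Eliminates G2 stuck-at-0, G3 stuck-at-0, G4 stuck-at-1, G5 stuck-at-0.
Only G1 stuck-at-1 is consistent with every test.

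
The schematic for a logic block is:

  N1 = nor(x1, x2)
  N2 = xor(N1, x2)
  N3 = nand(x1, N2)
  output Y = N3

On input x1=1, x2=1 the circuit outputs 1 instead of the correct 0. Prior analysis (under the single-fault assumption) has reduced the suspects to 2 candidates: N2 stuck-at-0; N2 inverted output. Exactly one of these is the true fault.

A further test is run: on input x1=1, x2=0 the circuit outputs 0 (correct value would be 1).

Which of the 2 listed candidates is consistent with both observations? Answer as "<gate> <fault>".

Evaluate each candidate on input x1=1, x2=0:
  N2 stuck-at-0: N1=0, N2=0 [stuck-at-0], N3=1 → 1 — eliminated
  N2 inverted output: N1=0, N2=1 [inverted output], N3=0 → 0 — matches
Only N2 inverted output reproduces the observed 0.

N2 inverted output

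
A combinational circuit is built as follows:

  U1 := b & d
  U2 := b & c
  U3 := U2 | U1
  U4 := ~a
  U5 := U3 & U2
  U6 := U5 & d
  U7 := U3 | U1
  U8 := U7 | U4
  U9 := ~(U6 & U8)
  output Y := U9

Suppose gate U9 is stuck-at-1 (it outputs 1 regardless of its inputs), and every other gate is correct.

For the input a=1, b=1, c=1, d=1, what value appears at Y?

1

Propagate with U9 forced: U1=1, U2=1, U3=1, U4=0, U5=1, U6=1, U7=1, U8=1, U9=1 [stuck-at-1].
So Y = 1. (Without the fault it would be 0.)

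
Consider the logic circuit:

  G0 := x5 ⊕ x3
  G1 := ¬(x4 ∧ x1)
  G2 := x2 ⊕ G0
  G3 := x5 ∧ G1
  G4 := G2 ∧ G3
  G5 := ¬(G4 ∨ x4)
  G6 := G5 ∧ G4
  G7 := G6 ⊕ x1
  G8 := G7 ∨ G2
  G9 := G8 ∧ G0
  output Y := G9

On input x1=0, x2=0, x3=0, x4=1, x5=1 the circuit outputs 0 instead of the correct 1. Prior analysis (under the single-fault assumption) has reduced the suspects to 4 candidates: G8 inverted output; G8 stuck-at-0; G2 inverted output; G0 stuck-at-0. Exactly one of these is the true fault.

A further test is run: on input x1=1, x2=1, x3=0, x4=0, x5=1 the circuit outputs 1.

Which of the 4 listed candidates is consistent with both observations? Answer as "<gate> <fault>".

G2 inverted output

Evaluate each candidate on input x1=1, x2=1, x3=0, x4=0, x5=1:
  G8 inverted output: G0=1, G1=1, G2=0, G3=1, G4=0, G5=1, G6=0, G7=1, G8=0 [inverted output], G9=0 → 0 — eliminated
  G8 stuck-at-0: G0=1, G1=1, G2=0, G3=1, G4=0, G5=1, G6=0, G7=1, G8=0 [stuck-at-0], G9=0 → 0 — eliminated
  G2 inverted output: G0=1, G1=1, G2=1 [inverted output], G3=1, G4=1, G5=0, G6=0, G7=1, G8=1, G9=1 → 1 — matches
  G0 stuck-at-0: G0=0 [stuck-at-0], G1=1, G2=1, G3=1, G4=1, G5=0, G6=0, G7=1, G8=1, G9=0 → 0 — eliminated
Only G2 inverted output reproduces the observed 1.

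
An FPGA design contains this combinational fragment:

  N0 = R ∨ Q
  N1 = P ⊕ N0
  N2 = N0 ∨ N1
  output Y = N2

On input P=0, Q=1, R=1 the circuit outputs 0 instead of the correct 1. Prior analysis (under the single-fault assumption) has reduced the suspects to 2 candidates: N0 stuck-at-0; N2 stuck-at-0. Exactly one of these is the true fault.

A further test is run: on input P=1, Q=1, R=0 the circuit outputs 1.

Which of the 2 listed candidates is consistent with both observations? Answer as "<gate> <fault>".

Evaluate each candidate on input P=1, Q=1, R=0:
  N0 stuck-at-0: N0=0 [stuck-at-0], N1=1, N2=1 → 1 — matches
  N2 stuck-at-0: N0=1, N1=0, N2=0 [stuck-at-0] → 0 — eliminated
Only N0 stuck-at-0 reproduces the observed 1.

N0 stuck-at-0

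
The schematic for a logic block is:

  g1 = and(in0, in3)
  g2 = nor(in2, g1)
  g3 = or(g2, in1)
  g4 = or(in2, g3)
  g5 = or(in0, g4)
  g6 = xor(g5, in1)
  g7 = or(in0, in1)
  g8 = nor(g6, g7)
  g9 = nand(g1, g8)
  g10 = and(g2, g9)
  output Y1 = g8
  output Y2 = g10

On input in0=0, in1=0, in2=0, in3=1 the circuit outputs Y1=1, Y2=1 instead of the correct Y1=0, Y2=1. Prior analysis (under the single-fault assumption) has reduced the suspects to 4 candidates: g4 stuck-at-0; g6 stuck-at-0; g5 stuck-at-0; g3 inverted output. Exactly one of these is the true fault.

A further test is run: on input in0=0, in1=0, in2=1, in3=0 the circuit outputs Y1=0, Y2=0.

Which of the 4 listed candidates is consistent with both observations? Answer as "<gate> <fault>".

Evaluate each candidate on input in0=0, in1=0, in2=1, in3=0:
  g4 stuck-at-0: g1=0, g2=0, g3=0, g4=0 [stuck-at-0], g5=0, g6=0, g7=0, g8=1, g9=1, g10=0 → Y1=1, Y2=0 — eliminated
  g6 stuck-at-0: g1=0, g2=0, g3=0, g4=1, g5=1, g6=0 [stuck-at-0], g7=0, g8=1, g9=1, g10=0 → Y1=1, Y2=0 — eliminated
  g5 stuck-at-0: g1=0, g2=0, g3=0, g4=1, g5=0 [stuck-at-0], g6=0, g7=0, g8=1, g9=1, g10=0 → Y1=1, Y2=0 — eliminated
  g3 inverted output: g1=0, g2=0, g3=1 [inverted output], g4=1, g5=1, g6=1, g7=0, g8=0, g9=1, g10=0 → Y1=0, Y2=0 — matches
Only g3 inverted output reproduces the observed Y1=0, Y2=0.

g3 inverted output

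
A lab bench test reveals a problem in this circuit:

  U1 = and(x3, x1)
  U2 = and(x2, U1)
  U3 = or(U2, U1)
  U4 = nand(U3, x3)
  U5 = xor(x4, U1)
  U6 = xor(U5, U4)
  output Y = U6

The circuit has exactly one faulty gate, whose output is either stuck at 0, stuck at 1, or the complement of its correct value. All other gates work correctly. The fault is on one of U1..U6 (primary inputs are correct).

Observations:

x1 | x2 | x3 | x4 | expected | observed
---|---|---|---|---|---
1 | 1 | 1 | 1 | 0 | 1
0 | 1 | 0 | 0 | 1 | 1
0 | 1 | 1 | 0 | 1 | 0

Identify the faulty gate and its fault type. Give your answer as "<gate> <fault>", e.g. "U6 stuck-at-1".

U3 inverted output

Fault-free values for test 1 (x1=1, x2=1, x3=1, x4=1): U1=1, U2=1, U3=1, U4=0, U5=0, U6=0, giving Y=0. Observed 1.
Test 1: faults giving observed 1 are {U3 stuck-at-0, U3 inverted output, U4 stuck-at-1, U4 inverted output, U5 stuck-at-1, U5 inverted output, U6 stuck-at-1, U6 inverted output}.
Test 2 (x1=0, x2=1, x3=0, x4=0): fault-free U1=0, U2=0, U3=0, U4=1, U5=0, U6=1 → 1; observed 1. Eliminates U4 inverted output, U5 stuck-at-1, U5 inverted output, U6 inverted output.
Test 3 (x1=0, x2=1, x3=1, x4=0): fault-free U1=0, U2=0, U3=0, U4=1, U5=0, U6=1 → 1; observed 0. Eliminates U3 stuck-at-0, U4 stuck-at-1, U6 stuck-at-1.
Only U3 inverted output is consistent with every test.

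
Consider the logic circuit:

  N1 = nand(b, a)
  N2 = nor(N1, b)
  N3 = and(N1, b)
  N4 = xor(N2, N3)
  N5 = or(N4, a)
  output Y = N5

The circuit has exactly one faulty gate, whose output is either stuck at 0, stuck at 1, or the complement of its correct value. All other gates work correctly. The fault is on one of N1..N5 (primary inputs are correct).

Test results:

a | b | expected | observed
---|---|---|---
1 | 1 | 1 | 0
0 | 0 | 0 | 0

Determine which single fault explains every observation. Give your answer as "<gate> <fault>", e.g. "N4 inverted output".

N5 stuck-at-0

Fault-free values for test 1 (a=1, b=1): N1=0, N2=0, N3=0, N4=0, N5=1, giving Y=1. Observed 0.
Test 1: faults giving observed 0 are {N5 stuck-at-0, N5 inverted output}.
Test 2 (a=0, b=0): fault-free N1=1, N2=0, N3=0, N4=0, N5=0 → 0; observed 0. Eliminates N5 inverted output.
Only N5 stuck-at-0 is consistent with every test.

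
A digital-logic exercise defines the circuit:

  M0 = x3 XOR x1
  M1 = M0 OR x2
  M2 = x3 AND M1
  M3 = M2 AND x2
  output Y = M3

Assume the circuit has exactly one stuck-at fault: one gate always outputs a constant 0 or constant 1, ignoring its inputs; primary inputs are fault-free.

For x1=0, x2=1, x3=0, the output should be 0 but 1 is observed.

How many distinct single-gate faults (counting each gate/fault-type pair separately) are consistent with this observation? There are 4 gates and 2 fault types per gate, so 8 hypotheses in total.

2

Fault-free: M0=0, M1=1, M2=0, M3=0 → 0. Observed 1.
  M0 stuck-at-0: output 0 ✗
  M0 stuck-at-1: output 0 ✗
  M1 stuck-at-0: output 0 ✗
  M1 stuck-at-1: output 0 ✗
  M2 stuck-at-0: output 0 ✗
  M2 stuck-at-1: output 1 ✓
  M3 stuck-at-0: output 0 ✗
  M3 stuck-at-1: output 1 ✓
Consistent faults: {M2 stuck-at-1, M3 stuck-at-1} — 2 in all.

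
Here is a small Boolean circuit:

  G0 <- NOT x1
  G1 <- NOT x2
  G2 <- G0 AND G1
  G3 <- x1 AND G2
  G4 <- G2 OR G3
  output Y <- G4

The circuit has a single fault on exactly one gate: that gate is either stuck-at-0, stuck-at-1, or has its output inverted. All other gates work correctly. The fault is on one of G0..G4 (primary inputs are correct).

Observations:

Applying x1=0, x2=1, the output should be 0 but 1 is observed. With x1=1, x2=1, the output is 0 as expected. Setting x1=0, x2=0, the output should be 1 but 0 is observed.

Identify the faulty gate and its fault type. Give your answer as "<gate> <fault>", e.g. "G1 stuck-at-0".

G1 inverted output

Fault-free values for test 1 (x1=0, x2=1): G0=1, G1=0, G2=0, G3=0, G4=0, giving Y=0. Observed 1.
Test 1: faults giving observed 1 are {G1 stuck-at-1, G1 inverted output, G2 stuck-at-1, G2 inverted output, G3 stuck-at-1, G3 inverted output, G4 stuck-at-1, G4 inverted output}.
Test 2 (x1=1, x2=1): fault-free G0=0, G1=0, G2=0, G3=0, G4=0 → 0; observed 0. Eliminates G2 stuck-at-1, G2 inverted output, G3 stuck-at-1, G3 inverted output, G4 stuck-at-1, G4 inverted output.
Test 3 (x1=0, x2=0): fault-free G0=1, G1=1, G2=1, G3=0, G4=1 → 1; observed 0. Eliminates G1 stuck-at-1.
Only G1 inverted output is consistent with every test.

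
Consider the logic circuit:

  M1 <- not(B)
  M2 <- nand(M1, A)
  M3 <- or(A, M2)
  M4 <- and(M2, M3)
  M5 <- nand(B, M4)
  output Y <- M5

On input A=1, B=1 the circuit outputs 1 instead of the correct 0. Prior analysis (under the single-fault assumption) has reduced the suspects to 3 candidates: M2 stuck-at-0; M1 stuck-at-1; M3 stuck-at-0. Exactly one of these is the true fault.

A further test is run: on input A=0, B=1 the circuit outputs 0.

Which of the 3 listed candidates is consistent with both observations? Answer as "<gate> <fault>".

Evaluate each candidate on input A=0, B=1:
  M2 stuck-at-0: M1=0, M2=0 [stuck-at-0], M3=0, M4=0, M5=1 → 1 — eliminated
  M1 stuck-at-1: M1=1 [stuck-at-1], M2=1, M3=1, M4=1, M5=0 → 0 — matches
  M3 stuck-at-0: M1=0, M2=1, M3=0 [stuck-at-0], M4=0, M5=1 → 1 — eliminated
Only M1 stuck-at-1 reproduces the observed 0.

M1 stuck-at-1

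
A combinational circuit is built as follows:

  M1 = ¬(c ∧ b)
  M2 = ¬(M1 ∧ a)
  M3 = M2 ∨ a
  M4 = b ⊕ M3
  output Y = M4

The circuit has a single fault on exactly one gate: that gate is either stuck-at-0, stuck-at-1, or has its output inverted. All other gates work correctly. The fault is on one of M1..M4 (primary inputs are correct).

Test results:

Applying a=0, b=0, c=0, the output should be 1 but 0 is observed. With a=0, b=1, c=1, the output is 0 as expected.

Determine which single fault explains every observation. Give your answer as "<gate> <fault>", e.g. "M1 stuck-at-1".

M4 stuck-at-0

Fault-free values for test 1 (a=0, b=0, c=0): M1=1, M2=1, M3=1, M4=1, giving Y=1. Observed 0.
Test 1: faults giving observed 0 are {M2 stuck-at-0, M2 inverted output, M3 stuck-at-0, M3 inverted output, M4 stuck-at-0, M4 inverted output}.
Test 2 (a=0, b=1, c=1): fault-free M1=0, M2=1, M3=1, M4=0 → 0; observed 0. Eliminates M2 stuck-at-0, M2 inverted output, M3 stuck-at-0, M3 inverted output, M4 inverted output.
Only M4 stuck-at-0 is consistent with every test.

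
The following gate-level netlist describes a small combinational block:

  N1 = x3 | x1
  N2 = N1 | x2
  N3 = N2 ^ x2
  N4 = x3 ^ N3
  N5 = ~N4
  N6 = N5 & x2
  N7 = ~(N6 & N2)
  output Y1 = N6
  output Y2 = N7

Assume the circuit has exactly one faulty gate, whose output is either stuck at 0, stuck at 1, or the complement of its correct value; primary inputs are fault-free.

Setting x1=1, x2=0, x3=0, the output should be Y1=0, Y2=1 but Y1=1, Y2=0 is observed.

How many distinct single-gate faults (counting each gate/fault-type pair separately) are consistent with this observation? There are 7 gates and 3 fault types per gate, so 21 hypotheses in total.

2

Fault-free: N1=1, N2=1, N3=1, N4=1, N5=0, N6=0, N7=1 → Y1=0, Y2=1. Observed Y1=1, Y2=0.
  N1: none of the 3 fault types match ✗
  N2: none of the 3 fault types match ✗
  N3: none of the 3 fault types match ✗
  N4: none of the 3 fault types match ✗
  N5: none of the 3 fault types match ✗
  N6: stuck-at-1, inverted output ✓; others ✗
  N7: none of the 3 fault types match ✗
Consistent faults: {N6 stuck-at-1, N6 inverted output} — 2 in all.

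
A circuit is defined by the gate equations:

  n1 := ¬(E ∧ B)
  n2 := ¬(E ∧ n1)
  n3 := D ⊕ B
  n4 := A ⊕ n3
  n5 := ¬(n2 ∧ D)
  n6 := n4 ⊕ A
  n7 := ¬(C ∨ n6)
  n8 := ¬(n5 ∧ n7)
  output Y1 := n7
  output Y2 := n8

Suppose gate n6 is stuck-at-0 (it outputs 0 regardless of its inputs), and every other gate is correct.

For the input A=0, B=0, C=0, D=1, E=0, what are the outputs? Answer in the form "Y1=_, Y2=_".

Propagate with n6 forced: n1=1, n2=1, n3=1, n4=1, n5=0, n6=0 [stuck-at-0], n7=1, n8=1.
So the outputs are Y1=1, Y2=1. (Without the fault they would be Y1=0, Y2=1.)

Y1=1, Y2=1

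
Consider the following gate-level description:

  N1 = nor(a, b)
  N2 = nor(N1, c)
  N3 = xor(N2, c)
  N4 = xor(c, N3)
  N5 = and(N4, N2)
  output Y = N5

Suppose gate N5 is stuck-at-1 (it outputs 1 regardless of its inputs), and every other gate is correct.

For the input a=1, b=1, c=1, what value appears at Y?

Propagate with N5 forced: N1=0, N2=0, N3=1, N4=0, N5=1 [stuck-at-1].
So Y = 1. (Without the fault it would be 0.)

1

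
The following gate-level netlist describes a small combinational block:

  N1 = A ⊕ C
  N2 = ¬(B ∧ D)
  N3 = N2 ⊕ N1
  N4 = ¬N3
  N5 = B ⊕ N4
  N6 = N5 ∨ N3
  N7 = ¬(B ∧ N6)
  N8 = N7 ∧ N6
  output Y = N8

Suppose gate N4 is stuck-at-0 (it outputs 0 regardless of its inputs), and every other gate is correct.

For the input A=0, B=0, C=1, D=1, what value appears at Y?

0

Propagate with N4 forced: N1=1, N2=1, N3=0, N4=0 [stuck-at-0], N5=0, N6=0, N7=1, N8=0.
So Y = 0. (Without the fault it would be 1.)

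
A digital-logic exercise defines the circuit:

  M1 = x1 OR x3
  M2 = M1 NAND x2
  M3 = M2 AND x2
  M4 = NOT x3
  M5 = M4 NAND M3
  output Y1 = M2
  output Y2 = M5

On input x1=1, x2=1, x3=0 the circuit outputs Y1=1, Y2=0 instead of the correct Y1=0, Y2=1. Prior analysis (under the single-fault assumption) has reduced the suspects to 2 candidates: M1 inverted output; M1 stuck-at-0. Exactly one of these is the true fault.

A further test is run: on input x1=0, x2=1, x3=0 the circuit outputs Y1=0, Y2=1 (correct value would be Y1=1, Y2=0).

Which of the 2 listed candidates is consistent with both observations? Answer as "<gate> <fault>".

Evaluate each candidate on input x1=0, x2=1, x3=0:
  M1 inverted output: M1=1 [inverted output], M2=0, M3=0, M4=1, M5=1 → Y1=0, Y2=1 — matches
  M1 stuck-at-0: M1=0 [stuck-at-0], M2=1, M3=1, M4=1, M5=0 → Y1=1, Y2=0 — eliminated
Only M1 inverted output reproduces the observed Y1=0, Y2=1.

M1 inverted output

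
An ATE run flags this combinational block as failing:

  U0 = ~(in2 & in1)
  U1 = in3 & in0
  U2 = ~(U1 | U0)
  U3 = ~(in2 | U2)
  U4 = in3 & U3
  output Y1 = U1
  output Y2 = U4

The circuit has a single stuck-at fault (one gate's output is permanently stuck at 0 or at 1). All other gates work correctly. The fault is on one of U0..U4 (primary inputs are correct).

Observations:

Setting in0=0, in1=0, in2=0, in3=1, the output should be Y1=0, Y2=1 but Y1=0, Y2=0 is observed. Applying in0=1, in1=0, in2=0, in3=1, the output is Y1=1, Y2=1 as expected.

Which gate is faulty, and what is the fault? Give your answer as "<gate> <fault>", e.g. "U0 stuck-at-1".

U0 stuck-at-0

Fault-free values for test 1 (in0=0, in1=0, in2=0, in3=1): U0=1, U1=0, U2=0, U3=1, U4=1, giving Y1=0, Y2=1. Observed Y1=0, Y2=0.
Test 1: faults giving observed Y1=0, Y2=0 are {U0 stuck-at-0, U2 stuck-at-1, U3 stuck-at-0, U4 stuck-at-0}.
Test 2 (in0=1, in1=0, in2=0, in3=1): fault-free U0=1, U1=1, U2=0, U3=1, U4=1 → Y1=1, Y2=1; observed Y1=1, Y2=1. Eliminates U2 stuck-at-1, U3 stuck-at-0, U4 stuck-at-0.
Only U0 stuck-at-0 is consistent with every test.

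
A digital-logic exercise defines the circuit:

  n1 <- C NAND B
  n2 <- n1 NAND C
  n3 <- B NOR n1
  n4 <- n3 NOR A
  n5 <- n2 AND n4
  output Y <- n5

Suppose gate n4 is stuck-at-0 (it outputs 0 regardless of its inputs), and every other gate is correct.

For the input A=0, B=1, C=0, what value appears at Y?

Propagate with n4 forced: n1=1, n2=1, n3=0, n4=0 [stuck-at-0], n5=0.
So Y = 0. (Without the fault it would be 1.)

0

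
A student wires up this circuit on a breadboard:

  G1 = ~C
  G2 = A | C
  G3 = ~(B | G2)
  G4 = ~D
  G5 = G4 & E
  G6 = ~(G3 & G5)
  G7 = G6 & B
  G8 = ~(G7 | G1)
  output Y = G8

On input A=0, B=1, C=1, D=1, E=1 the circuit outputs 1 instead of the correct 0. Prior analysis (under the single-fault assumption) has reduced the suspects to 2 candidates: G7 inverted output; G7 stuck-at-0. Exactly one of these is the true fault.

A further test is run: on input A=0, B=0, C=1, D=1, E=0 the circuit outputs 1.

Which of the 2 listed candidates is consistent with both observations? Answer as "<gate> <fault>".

G7 stuck-at-0

Evaluate each candidate on input A=0, B=0, C=1, D=1, E=0:
  G7 inverted output: G1=0, G2=1, G3=0, G4=0, G5=0, G6=1, G7=1 [inverted output], G8=0 → 0 — eliminated
  G7 stuck-at-0: G1=0, G2=1, G3=0, G4=0, G5=0, G6=1, G7=0 [stuck-at-0], G8=1 → 1 — matches
Only G7 stuck-at-0 reproduces the observed 1.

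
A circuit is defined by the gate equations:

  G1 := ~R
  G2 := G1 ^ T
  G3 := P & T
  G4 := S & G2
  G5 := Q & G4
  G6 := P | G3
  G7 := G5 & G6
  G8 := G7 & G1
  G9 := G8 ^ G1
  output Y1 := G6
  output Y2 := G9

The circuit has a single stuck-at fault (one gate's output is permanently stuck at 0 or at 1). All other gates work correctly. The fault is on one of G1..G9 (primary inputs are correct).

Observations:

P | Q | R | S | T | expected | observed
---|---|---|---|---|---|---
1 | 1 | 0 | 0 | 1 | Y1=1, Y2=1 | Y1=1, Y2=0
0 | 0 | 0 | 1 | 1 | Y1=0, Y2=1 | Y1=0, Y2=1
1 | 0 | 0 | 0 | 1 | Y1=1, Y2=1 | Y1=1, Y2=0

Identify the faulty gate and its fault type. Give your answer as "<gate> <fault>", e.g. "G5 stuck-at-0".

G5 stuck-at-1

Fault-free values for test 1 (P=1, Q=1, R=0, S=0, T=1): G1=1, G2=0, G3=1, G4=0, G5=0, G6=1, G7=0, G8=0, G9=1, giving Y1=1, Y2=1. Observed Y1=1, Y2=0.
Test 1: faults giving observed Y1=1, Y2=0 are {G1 stuck-at-0, G4 stuck-at-1, G5 stuck-at-1, G7 stuck-at-1, G8 stuck-at-1, G9 stuck-at-0}.
Test 2 (P=0, Q=0, R=0, S=1, T=1): fault-free G1=1, G2=0, G3=0, G4=0, G5=0, G6=0, G7=0, G8=0, G9=1 → Y1=0, Y2=1; observed Y1=0, Y2=1. Eliminates G1 stuck-at-0, G7 stuck-at-1, G8 stuck-at-1, G9 stuck-at-0.
Test 3 (P=1, Q=0, R=0, S=0, T=1): fault-free G1=1, G2=0, G3=1, G4=0, G5=0, G6=1, G7=0, G8=0, G9=1 → Y1=1, Y2=1; observed Y1=1, Y2=0. Eliminates G4 stuck-at-1.
Only G5 stuck-at-1 is consistent with every test.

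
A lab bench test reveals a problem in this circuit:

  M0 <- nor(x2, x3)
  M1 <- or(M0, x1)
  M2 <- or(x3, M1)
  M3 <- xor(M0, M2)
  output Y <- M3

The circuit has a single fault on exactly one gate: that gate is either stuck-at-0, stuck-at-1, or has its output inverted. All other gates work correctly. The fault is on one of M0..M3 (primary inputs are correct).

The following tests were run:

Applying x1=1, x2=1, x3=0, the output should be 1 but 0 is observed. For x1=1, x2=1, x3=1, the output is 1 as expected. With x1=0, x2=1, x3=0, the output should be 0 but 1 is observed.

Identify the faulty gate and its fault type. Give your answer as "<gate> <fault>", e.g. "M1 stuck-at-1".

Fault-free values for test 1 (x1=1, x2=1, x3=0): M0=0, M1=1, M2=1, M3=1, giving Y=1. Observed 0.
Test 1: faults giving observed 0 are {M0 stuck-at-1, M0 inverted output, M1 stuck-at-0, M1 inverted output, M2 stuck-at-0, M2 inverted output, M3 stuck-at-0, M3 inverted output}.
Test 2 (x1=1, x2=1, x3=1): fault-free M0=0, M1=1, M2=1, M3=1 → 1; observed 1. Eliminates M0 stuck-at-1, M0 inverted output, M2 stuck-at-0, M2 inverted output, M3 stuck-at-0, M3 inverted output.
Test 3 (x1=0, x2=1, x3=0): fault-free M0=0, M1=0, M2=0, M3=0 → 0; observed 1. Eliminates M1 stuck-at-0.
Only M1 inverted output is consistent with every test.

M1 inverted output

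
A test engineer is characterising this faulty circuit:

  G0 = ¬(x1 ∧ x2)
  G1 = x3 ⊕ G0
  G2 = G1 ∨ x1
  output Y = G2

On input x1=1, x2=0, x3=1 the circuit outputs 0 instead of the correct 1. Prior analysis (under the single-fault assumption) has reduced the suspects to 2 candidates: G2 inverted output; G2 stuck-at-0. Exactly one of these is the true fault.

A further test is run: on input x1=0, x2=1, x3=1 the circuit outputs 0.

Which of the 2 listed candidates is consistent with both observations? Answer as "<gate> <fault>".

Evaluate each candidate on input x1=0, x2=1, x3=1:
  G2 inverted output: G0=1, G1=0, G2=1 [inverted output] → 1 — eliminated
  G2 stuck-at-0: G0=1, G1=0, G2=0 [stuck-at-0] → 0 — matches
Only G2 stuck-at-0 reproduces the observed 0.

G2 stuck-at-0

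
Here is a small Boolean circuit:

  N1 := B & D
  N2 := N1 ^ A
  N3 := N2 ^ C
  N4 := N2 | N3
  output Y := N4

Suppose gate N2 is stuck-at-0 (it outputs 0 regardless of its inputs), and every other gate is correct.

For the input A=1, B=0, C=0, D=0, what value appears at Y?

0

Propagate with N2 forced: N1=0, N2=0 [stuck-at-0], N3=0, N4=0.
So Y = 0. (Without the fault it would be 1.)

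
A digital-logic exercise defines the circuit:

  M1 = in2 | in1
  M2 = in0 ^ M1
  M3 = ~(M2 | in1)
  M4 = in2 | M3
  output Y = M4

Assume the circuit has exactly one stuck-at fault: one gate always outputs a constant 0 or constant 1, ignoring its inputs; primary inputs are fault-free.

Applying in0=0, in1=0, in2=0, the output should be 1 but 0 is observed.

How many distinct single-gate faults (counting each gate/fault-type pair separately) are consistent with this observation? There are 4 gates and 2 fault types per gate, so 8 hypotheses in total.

4

Fault-free: M1=0, M2=0, M3=1, M4=1 → 1. Observed 0.
  M1 stuck-at-0: output 1 ✗
  M1 stuck-at-1: output 0 ✓
  M2 stuck-at-0: output 1 ✗
  M2 stuck-at-1: output 0 ✓
  M3 stuck-at-0: output 0 ✓
  M3 stuck-at-1: output 1 ✗
  M4 stuck-at-0: output 0 ✓
  M4 stuck-at-1: output 1 ✗
Consistent faults: {M1 stuck-at-1, M2 stuck-at-1, M3 stuck-at-0, M4 stuck-at-0} — 4 in all.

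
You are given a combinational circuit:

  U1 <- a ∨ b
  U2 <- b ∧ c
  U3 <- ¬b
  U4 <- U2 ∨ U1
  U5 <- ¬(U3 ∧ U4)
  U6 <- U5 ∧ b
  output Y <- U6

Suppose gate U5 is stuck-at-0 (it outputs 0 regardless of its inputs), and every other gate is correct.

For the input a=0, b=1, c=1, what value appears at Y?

0

Propagate with U5 forced: U1=1, U2=1, U3=0, U4=1, U5=0 [stuck-at-0], U6=0.
So Y = 0. (Without the fault it would be 1.)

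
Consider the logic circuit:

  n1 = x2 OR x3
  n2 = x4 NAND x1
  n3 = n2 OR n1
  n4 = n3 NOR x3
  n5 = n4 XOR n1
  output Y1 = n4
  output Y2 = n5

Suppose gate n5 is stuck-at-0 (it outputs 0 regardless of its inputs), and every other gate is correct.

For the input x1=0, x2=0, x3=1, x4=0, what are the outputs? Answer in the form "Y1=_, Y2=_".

Propagate with n5 forced: n1=1, n2=1, n3=1, n4=0, n5=0 [stuck-at-0].
So the outputs are Y1=0, Y2=0. (Without the fault they would be Y1=0, Y2=1.)

Y1=0, Y2=0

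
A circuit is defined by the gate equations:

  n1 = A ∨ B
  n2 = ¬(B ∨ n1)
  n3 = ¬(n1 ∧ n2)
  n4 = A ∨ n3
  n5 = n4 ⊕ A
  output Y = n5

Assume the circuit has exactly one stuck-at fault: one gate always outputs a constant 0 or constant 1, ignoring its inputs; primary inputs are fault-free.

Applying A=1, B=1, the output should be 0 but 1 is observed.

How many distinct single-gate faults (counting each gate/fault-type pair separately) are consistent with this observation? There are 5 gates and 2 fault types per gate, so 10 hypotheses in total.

Fault-free: n1=1, n2=0, n3=1, n4=1, n5=0 → 0. Observed 1.
  n1 stuck-at-0: output 0 ✗
  n1 stuck-at-1: output 0 ✗
  n2 stuck-at-0: output 0 ✗
  n2 stuck-at-1: output 0 ✗
  n3 stuck-at-0: output 0 ✗
  n3 stuck-at-1: output 0 ✗
  n4 stuck-at-0: output 1 ✓
  n4 stuck-at-1: output 0 ✗
  n5 stuck-at-0: output 0 ✗
  n5 stuck-at-1: output 1 ✓
Consistent faults: {n4 stuck-at-0, n5 stuck-at-1} — 2 in all.

2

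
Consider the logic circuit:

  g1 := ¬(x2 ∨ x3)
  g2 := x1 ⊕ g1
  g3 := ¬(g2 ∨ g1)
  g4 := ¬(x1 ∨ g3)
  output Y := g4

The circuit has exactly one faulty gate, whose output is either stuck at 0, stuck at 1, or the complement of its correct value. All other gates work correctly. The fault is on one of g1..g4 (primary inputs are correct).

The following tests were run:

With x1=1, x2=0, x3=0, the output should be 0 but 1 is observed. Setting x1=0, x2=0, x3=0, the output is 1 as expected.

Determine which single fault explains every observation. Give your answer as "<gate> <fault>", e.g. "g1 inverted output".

Fault-free values for test 1 (x1=1, x2=0, x3=0): g1=1, g2=0, g3=0, g4=0, giving Y=0. Observed 1.
Test 1: faults giving observed 1 are {g4 stuck-at-1, g4 inverted output}.
Test 2 (x1=0, x2=0, x3=0): fault-free g1=1, g2=1, g3=0, g4=1 → 1; observed 1. Eliminates g4 inverted output.
Only g4 stuck-at-1 is consistent with every test.

g4 stuck-at-1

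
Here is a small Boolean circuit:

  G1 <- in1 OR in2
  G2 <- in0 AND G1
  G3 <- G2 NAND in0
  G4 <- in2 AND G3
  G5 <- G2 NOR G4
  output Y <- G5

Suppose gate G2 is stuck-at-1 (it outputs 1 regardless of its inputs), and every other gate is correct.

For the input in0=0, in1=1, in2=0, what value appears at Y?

Propagate with G2 forced: G1=1, G2=1 [stuck-at-1], G3=1, G4=0, G5=0.
So Y = 0. (Without the fault it would be 1.)

0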